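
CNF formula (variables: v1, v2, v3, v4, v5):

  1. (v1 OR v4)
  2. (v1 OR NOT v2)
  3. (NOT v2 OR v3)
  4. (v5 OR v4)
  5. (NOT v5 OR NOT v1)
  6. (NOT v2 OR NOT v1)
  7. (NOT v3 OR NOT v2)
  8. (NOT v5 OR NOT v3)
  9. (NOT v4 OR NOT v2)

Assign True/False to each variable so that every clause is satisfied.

v1=F, v2=F, v3=T, v4=T, v5=F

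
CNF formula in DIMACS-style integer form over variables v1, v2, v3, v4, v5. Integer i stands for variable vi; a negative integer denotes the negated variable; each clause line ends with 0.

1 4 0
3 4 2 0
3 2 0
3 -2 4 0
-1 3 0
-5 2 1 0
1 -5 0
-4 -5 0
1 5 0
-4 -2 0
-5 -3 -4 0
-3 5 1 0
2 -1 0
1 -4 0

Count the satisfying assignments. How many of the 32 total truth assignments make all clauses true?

2

Satisfying assignments:
  v1=T v2=T v3=T v4=F v5=F
  v1=T v2=T v3=T v4=F v5=T
Count: 2.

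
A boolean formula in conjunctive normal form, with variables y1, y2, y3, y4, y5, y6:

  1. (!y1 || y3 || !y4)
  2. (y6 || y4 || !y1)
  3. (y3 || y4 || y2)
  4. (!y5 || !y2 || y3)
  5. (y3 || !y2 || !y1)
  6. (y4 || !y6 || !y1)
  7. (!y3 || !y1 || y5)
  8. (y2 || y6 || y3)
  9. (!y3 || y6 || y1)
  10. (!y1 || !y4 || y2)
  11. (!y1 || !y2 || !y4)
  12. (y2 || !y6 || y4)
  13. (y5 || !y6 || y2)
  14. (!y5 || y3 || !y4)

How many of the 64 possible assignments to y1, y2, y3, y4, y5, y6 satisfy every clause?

Case analysis on y1 and y2:
  y1=T, y2=T: a clause becomes empty — 0.
  y1=T, y2=F: a clause becomes empty — 0.
  y1=F, y2=T: y4 free; 4 ways for (y3,y5,y6) × 2^1 = 8.
  y1=F, y2=F: remaining (y3,y4,y5,y6) ∈ {(T,T,T,T)} — 1.
Total: 0 + 0 + 8 + 1 = 9.

9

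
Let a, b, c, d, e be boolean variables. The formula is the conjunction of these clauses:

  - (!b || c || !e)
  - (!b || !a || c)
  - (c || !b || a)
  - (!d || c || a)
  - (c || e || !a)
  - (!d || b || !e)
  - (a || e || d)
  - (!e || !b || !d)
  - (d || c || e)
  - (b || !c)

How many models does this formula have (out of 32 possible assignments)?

7

Satisfying assignments:
  a=F b=F c=F d=F e=T
  a=F b=T c=T d=F e=T
  a=F b=T c=T d=T e=F
  a=T b=F c=F d=F e=T
  a=T b=T c=T d=F e=F
  a=T b=T c=T d=F e=T
  a=T b=T c=T d=T e=F
Count: 7.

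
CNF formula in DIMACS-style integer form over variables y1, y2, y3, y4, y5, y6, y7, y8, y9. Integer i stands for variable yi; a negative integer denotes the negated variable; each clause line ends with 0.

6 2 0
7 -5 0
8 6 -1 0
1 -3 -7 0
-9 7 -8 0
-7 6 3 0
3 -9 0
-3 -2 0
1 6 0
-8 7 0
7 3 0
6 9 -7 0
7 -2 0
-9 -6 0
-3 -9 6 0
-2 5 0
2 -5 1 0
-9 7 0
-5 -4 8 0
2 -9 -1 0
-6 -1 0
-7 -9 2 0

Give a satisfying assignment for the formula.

y4 occurs only negated in the remaining clauses — set y4 = False.
Try y1 = False.
  then y6 is forced to True.
  then y9 is forced to False.
For the remaining variables, y2 = True, y3 = False, y5 = True, y7 = True, y8 = True works.

y1=0, y2=1, y3=0, y4=0, y5=1, y6=1, y7=1, y8=1, y9=0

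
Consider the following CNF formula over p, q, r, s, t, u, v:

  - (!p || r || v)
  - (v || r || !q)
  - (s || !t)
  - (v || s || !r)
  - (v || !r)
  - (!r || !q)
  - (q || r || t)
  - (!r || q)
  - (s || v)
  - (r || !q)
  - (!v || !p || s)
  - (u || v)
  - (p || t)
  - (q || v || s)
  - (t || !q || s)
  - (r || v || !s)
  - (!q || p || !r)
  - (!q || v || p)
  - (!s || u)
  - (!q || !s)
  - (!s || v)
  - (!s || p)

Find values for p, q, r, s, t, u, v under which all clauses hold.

p = 1, q = 0, r = 0, s = 1, t = 1, u = 1, v = 1

Pure literal: u appears only positively; assign u = True.
Set p = True and propagate.
For the remaining variables, q = False, r = False, s = True, t = True, v = True works.
Every clause has at least one true literal under this assignment.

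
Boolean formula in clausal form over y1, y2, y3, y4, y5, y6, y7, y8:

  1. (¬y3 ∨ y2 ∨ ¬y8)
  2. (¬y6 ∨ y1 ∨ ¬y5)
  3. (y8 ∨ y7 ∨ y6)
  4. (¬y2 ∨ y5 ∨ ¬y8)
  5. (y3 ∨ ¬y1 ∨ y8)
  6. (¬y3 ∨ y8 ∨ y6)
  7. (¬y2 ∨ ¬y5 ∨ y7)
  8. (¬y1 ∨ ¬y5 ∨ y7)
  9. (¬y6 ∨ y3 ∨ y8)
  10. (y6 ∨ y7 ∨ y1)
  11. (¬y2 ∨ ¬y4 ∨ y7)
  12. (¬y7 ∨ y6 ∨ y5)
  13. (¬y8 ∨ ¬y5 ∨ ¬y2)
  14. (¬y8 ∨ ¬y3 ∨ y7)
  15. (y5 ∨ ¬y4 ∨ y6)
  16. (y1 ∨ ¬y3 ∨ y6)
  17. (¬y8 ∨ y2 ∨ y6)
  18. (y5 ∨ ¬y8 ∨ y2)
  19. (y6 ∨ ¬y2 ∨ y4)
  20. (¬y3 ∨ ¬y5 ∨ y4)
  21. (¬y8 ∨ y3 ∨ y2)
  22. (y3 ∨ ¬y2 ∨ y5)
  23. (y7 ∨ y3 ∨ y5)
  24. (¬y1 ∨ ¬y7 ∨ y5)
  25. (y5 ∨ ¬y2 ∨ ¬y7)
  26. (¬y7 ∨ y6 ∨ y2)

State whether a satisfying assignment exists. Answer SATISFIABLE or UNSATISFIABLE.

SATISFIABLE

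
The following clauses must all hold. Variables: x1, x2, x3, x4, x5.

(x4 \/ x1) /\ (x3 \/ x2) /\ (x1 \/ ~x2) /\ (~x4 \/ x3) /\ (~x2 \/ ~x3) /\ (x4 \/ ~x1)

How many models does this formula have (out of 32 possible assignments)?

Satisfying assignments:
  x1=0 x2=0 x3=1 x4=1 x5=0
  x1=0 x2=0 x3=1 x4=1 x5=1
  x1=1 x2=0 x3=1 x4=1 x5=0
  x1=1 x2=0 x3=1 x4=1 x5=1
That's 4 in total.

4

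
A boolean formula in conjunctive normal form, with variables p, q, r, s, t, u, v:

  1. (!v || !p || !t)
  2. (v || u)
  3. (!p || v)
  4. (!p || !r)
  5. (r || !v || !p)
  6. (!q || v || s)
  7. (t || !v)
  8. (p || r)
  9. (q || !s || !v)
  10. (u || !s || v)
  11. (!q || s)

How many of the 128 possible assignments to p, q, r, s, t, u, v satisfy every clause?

Case analysis on v and p:
  v=1, p=1: a clause becomes empty — 0.
  v=1, p=0: remaining (q,r,s,t,u) ∈ {(0,1,0,1,0); (0,1,0,1,1); (1,1,1,1,0); (1,1,1,1,1)} — 4.
  v=0, p=1: a clause becomes empty — 0.
  v=0, p=0: t free; 3 ways for (q,r,s,u) × 2^1 = 6.
Total: 0 + 4 + 0 + 6 = 10.

10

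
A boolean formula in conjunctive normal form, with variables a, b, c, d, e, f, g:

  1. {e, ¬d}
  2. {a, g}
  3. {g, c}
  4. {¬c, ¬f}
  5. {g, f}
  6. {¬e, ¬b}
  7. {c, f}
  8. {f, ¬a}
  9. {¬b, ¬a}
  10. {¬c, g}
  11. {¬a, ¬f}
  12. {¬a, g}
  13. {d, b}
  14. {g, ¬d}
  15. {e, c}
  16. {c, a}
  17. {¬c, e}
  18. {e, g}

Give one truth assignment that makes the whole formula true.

a=F  b=F  c=T  d=T  e=T  f=F  g=T

g occurs only positively in the remaining clauses — set g = True.
Set a = False and propagate.
  then c is forced to True.
  then f is forced to False.
  then e is forced to True.
  then b is forced to False.
  then d is forced to True.
Check each clause:
  1. {¬d, e} — e is true.
  2. {g, a} — g is true.
  3. {c, g} — c is true.
  4. {¬f, ¬c} — ¬f is true.
  5. {g, f} — g is true.
  6. {¬e, ¬b} — ¬b is true.
  7. {c, f} — c is true.
  8. {f, ¬a} — ¬a is true.
  9. {¬b, ¬a} — ¬b is true.
  10. {¬c, g} — g is true.
  11. {¬f, ¬a} — ¬f is true.
  12. {g, ¬a} — ¬a is true.
  13. {d, b} — d is true.
  14. {¬d, g} — g is true.
  15. {c, e} — c is true.
  16. {a, c} — c is true.
  17. {e, ¬c} — e is true.
  18. {g, e} — e is true.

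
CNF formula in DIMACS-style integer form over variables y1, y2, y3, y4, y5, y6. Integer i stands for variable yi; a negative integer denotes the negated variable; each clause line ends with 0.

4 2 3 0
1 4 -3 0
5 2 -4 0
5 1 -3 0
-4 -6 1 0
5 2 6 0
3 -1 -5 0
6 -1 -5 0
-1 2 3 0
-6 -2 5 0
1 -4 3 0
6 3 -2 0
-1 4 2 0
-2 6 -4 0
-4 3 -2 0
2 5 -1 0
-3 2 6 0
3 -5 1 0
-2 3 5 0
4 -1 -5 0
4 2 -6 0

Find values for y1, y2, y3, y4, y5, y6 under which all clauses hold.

Set y1 = True and propagate.
Set y2 = False and propagate.
  then y3 is forced to True.
  then y4 is forced to True.
  then y5 is forced to True.
  then y6 is forced to True.
Check each clause:
  1. (y3 \/ y2 \/ y4) — y3 is true.
  2. (y1 \/ y4 \/ ~y3) — y1 is true.
  3. (y5 \/ ~y4 \/ y2) — y5 is true.
  4. (y5 \/ ~y3 \/ y1) — y1 is true.
  5. (y1 \/ ~y6 \/ ~y4) — y1 is true.
  6. (y2 \/ y6 \/ y5) — y5 is true.
  7. (y3 \/ ~y5 \/ ~y1) — y3 is true.
  8. (~y1 \/ ~y5 \/ y6) — y6 is true.
  9. (~y1 \/ y2 \/ y3) — y3 is true.
  10. (~y2 \/ ~y6 \/ y5) — y5 is true.
  11. (y3 \/ y1 \/ ~y4) — y1 is true.
  12. (y6 \/ ~y2 \/ y3) — y3 is true.
  13. (y2 \/ y4 \/ ~y1) — y4 is true.
  14. (y6 \/ ~y2 \/ ~y4) — y6 is true.
  15. (y3 \/ ~y4 \/ ~y2) — y3 is true.
  16. (y2 \/ ~y1 \/ y5) — y5 is true.
  17. (~y3 \/ y6 \/ y2) — y6 is true.
  18. (~y5 \/ y1 \/ y3) — y1 is true.
  19. (~y2 \/ y3 \/ y5) — y3 is true.
  20. (~y1 \/ ~y5 \/ y4) — y4 is true.
  21. (y4 \/ ~y6 \/ y2) — y4 is true.

y1 = True, y2 = False, y3 = True, y4 = True, y5 = True, y6 = True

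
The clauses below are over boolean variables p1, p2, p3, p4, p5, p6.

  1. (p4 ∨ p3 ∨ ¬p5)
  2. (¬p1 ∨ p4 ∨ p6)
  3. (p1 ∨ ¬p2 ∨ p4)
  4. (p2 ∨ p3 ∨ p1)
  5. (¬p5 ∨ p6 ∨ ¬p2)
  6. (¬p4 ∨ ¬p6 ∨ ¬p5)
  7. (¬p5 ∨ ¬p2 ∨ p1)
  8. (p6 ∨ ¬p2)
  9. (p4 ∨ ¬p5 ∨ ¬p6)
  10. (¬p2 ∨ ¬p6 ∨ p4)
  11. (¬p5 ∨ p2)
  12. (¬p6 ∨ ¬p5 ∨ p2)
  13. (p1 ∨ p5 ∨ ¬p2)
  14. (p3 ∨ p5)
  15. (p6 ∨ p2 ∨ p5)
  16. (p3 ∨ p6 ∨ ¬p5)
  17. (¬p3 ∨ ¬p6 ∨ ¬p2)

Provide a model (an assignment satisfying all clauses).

p1=T  p2=F  p3=T  p4=F  p5=F  p6=T

Try p1 = True.
Set p2 = False and propagate.
  then p5 is forced to False.
  then p3 is forced to True.
  then p6 is forced to True.
p4 is now unconstrained; take p4 = False.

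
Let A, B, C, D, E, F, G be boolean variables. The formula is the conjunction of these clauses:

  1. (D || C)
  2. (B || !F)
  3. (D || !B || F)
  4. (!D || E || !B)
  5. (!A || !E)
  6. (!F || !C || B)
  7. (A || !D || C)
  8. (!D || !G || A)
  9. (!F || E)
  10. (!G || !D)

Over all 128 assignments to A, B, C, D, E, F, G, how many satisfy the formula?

Split on D, then B.
  D=1, B=1: remaining (A,C,E,F,G) ∈ {(0,1,1,0,0); (0,1,1,1,0)} — 2.
  D=1, B=0: remaining (A,C,E,F,G) ∈ {(0,1,0,0,0); (0,1,1,0,0); (1,0,0,0,0); (1,1,0,0,0)} — 4.
  D=0, B=1: remaining (A,C,E,F,G) ∈ {(0,1,1,1,0); (0,1,1,1,1)} — 2.
  D=0, B=0: G free; 3 ways for (A,C,E,F) × 2^1 = 6.
Total: 2 + 4 + 2 + 6 = 14.

14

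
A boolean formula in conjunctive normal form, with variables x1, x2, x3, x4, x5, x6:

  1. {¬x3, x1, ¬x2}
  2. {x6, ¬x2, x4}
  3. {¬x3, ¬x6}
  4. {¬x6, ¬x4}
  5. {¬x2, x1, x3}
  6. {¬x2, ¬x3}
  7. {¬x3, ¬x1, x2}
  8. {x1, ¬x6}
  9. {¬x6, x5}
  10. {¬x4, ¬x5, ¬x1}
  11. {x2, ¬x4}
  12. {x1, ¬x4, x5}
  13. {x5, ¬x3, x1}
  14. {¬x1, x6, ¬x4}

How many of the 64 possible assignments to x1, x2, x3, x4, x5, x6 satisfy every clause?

Split on x1, then x2.
  x1=1, x2=1: remaining (x3,x4,x5,x6) ∈ {(0,0,1,1)} — 1.
  x1=1, x2=0: remaining (x3,x4,x5,x6) ∈ {(0,0,0,0); (0,0,1,0); (0,0,1,1)} — 3.
  x1=0, x2=1: a clause becomes empty — 0.
  x1=0, x2=0: remaining (x3,x4,x5,x6) ∈ {(0,0,0,0); (0,0,1,0); (1,0,1,0)} — 3.
Total: 1 + 3 + 0 + 3 = 7.

7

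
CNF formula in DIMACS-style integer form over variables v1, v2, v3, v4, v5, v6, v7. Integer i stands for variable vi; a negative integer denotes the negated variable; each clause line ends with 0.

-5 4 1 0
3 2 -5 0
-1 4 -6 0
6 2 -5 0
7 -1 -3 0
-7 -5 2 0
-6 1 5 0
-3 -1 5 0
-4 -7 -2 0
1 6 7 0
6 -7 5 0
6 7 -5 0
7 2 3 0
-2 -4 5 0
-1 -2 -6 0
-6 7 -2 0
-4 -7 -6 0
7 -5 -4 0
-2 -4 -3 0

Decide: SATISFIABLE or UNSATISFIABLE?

SATISFIABLE

Set v1 = True and propagate.
For the remaining variables, v2 = True, v3 = False, v4 = False, v5 = True, v6 = False, v7 = True works.
So v1=T  v2=T  v3=F  v4=F  v5=T  v6=F  v7=T is a satisfying assignment.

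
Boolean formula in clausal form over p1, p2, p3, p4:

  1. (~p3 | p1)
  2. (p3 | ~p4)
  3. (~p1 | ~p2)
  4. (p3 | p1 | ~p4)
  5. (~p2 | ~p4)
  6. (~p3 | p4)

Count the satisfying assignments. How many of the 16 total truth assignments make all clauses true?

The models are:
  p1=F p2=F p3=F p4=F
  p1=F p2=T p3=F p4=F
  p1=T p2=F p3=F p4=F
  p1=T p2=F p3=T p4=T
Count: 4.

4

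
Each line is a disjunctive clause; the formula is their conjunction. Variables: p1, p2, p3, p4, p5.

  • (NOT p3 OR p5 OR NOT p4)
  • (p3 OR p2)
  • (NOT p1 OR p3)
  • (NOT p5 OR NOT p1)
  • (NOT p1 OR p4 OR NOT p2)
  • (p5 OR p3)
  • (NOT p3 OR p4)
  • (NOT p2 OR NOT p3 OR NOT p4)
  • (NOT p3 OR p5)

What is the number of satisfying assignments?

3

Satisfying assignments:
  p1=0 p2=0 p3=1 p4=1 p5=1
  p1=0 p2=1 p3=0 p4=0 p5=1
  p1=0 p2=1 p3=0 p4=1 p5=1
That's 3 in total.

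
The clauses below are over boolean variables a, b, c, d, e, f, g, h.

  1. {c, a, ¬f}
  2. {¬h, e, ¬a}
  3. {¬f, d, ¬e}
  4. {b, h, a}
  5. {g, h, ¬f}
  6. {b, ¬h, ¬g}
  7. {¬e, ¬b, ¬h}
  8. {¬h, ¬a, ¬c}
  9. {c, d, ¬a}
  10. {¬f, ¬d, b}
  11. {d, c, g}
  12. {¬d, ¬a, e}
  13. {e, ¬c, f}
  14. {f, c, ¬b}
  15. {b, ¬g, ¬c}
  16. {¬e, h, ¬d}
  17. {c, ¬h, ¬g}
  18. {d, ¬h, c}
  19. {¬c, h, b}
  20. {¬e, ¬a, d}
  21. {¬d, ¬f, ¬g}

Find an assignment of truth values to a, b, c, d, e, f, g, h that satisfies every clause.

a=F  b=T  c=T  d=F  e=T  f=F  g=F  h=F

Branch on a: take a = False.
Branch on b: take b = True.
Set c = True and propagate.
The remaining clauses are satisfied by d = False, e = True, f = False, g = False, h = False.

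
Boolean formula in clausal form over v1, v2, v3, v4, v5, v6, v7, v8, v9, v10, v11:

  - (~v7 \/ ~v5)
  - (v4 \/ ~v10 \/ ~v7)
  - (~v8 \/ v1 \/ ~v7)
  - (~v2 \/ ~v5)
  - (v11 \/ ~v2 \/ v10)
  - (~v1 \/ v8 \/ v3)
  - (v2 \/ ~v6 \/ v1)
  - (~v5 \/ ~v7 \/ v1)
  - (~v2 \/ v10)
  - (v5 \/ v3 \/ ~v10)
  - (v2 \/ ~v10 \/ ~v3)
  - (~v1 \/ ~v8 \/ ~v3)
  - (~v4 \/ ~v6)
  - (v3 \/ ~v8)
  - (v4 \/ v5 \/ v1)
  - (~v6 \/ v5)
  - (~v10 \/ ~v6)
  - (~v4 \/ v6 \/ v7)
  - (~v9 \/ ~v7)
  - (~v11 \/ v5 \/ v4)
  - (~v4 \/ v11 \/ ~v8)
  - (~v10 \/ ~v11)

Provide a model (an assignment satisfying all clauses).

v1=T, v2=F, v3=T, v4=F, v5=T, v6=F, v7=F, v8=F, v9=F, v10=F, v11=F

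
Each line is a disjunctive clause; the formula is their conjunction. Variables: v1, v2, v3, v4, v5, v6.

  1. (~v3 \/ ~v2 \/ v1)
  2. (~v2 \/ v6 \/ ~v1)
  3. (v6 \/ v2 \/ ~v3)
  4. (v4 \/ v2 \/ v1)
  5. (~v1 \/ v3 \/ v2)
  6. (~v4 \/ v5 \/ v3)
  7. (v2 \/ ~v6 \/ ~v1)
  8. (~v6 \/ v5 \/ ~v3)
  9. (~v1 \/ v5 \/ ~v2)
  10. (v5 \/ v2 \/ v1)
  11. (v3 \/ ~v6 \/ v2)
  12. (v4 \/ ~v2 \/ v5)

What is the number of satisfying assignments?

10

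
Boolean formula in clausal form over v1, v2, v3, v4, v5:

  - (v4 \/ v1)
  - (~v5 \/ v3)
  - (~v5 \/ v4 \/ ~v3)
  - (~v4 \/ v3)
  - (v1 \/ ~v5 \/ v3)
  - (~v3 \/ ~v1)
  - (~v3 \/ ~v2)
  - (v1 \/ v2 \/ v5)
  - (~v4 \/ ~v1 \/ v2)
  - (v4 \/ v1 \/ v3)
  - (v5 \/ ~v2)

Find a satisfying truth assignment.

v1=False, v2=False, v3=True, v4=True, v5=True

Try v1 = False.
  then v4 is forced to True.
  then v3 is forced to True.
  then v2 is forced to False.
  then v5 is forced to True.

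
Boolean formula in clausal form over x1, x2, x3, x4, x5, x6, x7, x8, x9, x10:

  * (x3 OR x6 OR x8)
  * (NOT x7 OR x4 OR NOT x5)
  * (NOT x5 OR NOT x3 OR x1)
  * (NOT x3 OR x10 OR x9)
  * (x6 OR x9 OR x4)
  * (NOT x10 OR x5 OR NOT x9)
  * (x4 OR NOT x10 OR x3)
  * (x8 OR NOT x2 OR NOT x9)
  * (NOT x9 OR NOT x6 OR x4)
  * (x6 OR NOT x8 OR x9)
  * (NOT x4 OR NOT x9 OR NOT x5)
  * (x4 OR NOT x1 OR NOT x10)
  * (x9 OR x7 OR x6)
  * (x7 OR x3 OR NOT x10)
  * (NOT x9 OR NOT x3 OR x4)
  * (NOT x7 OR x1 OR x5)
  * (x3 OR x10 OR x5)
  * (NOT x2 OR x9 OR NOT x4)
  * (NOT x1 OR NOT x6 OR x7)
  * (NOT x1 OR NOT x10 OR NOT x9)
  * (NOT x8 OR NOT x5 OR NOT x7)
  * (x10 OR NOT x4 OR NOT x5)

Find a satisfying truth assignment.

x1 = True  x2 = False  x3 = True  x4 = True  x5 = False  x6 = True  x7 = True  x8 = True  x9 = False  x10 = True

Pure literal: x2 appears only negated; assign x2 = False.
Set x1 = True and propagate.
Branch on x3: take x3 = True.
Set x4 = True and propagate.
For the remaining variables, x5 = False, x6 = True, x7 = True, x8 = True, x9 = False, x10 = True works.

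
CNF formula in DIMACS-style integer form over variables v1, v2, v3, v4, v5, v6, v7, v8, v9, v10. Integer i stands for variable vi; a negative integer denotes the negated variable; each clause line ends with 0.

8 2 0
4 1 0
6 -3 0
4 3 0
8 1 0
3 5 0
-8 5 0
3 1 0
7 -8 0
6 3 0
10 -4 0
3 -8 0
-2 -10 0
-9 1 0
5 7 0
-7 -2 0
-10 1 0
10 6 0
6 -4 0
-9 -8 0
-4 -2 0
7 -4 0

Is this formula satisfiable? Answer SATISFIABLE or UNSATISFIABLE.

SATISFIABLE

v1 occurs only positively in the remaining clauses — set v1 = True.
v5 occurs only positively in the remaining clauses — set v5 = True.
Set v2 = True and propagate.
  then v10 is forced to False.
  then v4 is forced to False.
  then v3 is forced to True.
  then v6 is forced to True.
  then v7 is forced to False.
  then v8 is forced to False.
v9 is now unconstrained; take v9 = False.
So v1=True, v2=True, v3=True, v4=False, v5=True, v6=True, v7=False, v8=False, v9=False, v10=False is a satisfying assignment.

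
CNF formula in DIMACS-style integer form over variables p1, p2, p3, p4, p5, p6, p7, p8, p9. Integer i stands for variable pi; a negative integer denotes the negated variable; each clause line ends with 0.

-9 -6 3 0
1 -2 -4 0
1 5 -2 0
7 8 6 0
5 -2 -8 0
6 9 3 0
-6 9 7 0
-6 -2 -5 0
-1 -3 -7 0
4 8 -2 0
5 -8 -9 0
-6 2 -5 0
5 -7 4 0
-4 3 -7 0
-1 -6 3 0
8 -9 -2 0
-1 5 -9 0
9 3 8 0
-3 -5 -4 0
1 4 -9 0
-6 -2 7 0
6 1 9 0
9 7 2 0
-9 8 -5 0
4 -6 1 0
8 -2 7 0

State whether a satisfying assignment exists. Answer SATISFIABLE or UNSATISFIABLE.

SATISFIABLE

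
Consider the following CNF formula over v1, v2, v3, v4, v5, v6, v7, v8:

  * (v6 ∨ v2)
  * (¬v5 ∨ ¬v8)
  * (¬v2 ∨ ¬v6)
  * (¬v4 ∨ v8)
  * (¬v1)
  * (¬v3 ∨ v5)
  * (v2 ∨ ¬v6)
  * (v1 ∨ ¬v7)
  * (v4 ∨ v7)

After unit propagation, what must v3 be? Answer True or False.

False

(¬v1) is a unit clause: v1 = False.
From (v1 ∨ ¬v7) and v1 = False: v7 = False.
(v7 ∨ v4) with v7 = False leaves only v4, so v4 = True.
(v8 ∨ ¬v4) with v4 = True leaves only v8, so v8 = True.
In (¬v5 ∨ ¬v8), ¬v8 is now false; ¬v5 must hold, so v5 = False.
From (v5 ∨ ¬v3) and v5 = False: v3 = False.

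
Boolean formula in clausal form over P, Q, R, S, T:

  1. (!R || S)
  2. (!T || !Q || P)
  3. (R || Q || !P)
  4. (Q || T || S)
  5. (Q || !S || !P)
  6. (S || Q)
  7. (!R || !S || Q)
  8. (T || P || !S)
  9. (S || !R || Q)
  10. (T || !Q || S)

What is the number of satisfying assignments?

The models are:
  P=F Q=F R=F S=T T=T
  P=T Q=T R=F S=F T=T
  P=T Q=T R=F S=T T=F
  P=T Q=T R=F S=T T=T
  P=T Q=T R=T S=T T=F
  P=T Q=T R=T S=T T=T
Count: 6.

6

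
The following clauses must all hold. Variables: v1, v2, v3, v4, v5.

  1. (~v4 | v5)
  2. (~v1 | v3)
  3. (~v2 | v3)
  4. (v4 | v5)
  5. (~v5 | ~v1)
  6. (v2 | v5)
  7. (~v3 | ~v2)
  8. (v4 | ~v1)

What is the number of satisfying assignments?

4

Satisfying assignments:
  v1=0 v2=0 v3=0 v4=0 v5=1
  v1=0 v2=0 v3=0 v4=1 v5=1
  v1=0 v2=0 v3=1 v4=0 v5=1
  v1=0 v2=0 v3=1 v4=1 v5=1
That's 4 in total.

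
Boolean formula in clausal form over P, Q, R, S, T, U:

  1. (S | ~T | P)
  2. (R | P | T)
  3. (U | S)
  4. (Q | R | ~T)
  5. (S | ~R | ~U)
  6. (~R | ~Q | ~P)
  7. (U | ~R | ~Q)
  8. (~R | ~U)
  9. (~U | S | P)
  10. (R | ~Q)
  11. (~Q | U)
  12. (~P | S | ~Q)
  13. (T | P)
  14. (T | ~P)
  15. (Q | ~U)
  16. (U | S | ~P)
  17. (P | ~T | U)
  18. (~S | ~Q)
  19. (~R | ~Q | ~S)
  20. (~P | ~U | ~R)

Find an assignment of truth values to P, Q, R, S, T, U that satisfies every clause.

P=1, Q=0, R=1, S=1, T=1, U=0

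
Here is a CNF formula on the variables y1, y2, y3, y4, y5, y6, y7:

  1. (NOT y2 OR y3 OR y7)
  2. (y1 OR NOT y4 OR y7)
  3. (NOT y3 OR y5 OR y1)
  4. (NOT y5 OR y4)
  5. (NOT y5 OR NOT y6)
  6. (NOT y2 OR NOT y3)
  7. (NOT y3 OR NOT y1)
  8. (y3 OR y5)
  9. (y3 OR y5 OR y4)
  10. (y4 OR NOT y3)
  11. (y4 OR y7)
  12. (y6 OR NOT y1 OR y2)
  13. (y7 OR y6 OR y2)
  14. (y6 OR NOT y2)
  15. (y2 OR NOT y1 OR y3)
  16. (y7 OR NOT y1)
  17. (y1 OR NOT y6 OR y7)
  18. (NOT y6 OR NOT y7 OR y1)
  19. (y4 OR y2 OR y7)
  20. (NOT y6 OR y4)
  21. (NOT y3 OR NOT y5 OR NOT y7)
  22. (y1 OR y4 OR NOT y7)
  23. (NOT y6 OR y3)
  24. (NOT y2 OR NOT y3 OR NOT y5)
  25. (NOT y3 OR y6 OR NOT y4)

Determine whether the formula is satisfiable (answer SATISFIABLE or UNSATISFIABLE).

SATISFIABLE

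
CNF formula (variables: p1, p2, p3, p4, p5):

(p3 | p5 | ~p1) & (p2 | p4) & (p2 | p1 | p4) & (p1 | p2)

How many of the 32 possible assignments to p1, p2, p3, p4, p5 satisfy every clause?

Case analysis on p1 and p2:
  p1=1, p2=1: p4 free; 3 ways for (p3,p5) × 2^1 = 6.
  p1=1, p2=0: remaining (p3,p4,p5) ∈ {(0,1,1); (1,1,0); (1,1,1)} — 3.
  p1=0, p2=1: p3, p4, p5 free → 2^3 = 8.
  p1=0, p2=0: a clause becomes empty — 0.
Total: 6 + 3 + 8 + 0 = 17.

17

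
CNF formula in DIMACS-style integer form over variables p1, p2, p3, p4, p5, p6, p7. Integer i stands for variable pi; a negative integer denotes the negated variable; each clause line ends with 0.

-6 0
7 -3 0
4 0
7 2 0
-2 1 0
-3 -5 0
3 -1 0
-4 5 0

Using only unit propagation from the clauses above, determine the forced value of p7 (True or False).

True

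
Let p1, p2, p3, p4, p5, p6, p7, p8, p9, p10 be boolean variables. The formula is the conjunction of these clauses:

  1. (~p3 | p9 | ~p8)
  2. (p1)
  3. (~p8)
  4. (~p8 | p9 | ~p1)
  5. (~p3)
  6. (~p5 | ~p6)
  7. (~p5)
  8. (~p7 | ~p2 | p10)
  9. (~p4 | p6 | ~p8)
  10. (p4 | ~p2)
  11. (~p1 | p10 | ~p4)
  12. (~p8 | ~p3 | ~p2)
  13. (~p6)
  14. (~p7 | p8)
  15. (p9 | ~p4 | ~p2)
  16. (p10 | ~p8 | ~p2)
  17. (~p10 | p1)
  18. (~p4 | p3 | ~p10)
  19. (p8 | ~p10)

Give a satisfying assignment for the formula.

Unit propagation: (p1) forces p1 = True.
(~p8) is a unit clause, so p8 = False.
Unit propagation: (~p3) forces p3 = False.
The clause (~p5) is unit: p5 must be False.
Unit propagation: (~p6) forces p6 = False.
Unit propagation: (~p7) forces p7 = False.
Unit propagation: (~p10) forces p10 = False.
The clause (~p4) is unit: p4 must be False.
Unit propagation: (~p2) forces p2 = False.
p9 is now unconstrained; take p9 = True.
Every clause has at least one true literal under this assignment.

p1=True  p2=False  p3=False  p4=False  p5=False  p6=False  p7=False  p8=False  p9=True  p10=False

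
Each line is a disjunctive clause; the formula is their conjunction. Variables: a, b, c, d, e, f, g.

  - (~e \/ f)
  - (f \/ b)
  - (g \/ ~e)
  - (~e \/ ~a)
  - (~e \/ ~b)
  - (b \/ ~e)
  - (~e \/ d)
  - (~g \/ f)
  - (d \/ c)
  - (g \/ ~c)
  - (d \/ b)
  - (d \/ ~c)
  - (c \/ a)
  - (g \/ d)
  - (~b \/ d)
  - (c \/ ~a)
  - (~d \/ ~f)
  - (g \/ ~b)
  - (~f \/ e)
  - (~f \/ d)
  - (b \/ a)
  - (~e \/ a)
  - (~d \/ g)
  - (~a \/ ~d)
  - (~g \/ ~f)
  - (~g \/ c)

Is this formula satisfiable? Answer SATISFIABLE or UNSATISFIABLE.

d = True:
  propagation gives f=False, e=False, b=True, g=False; an empty clause results — contradiction.
d = False:
  propagation gives e=False, c=True; an empty clause results — contradiction.
Every branch closes, so no satisfying assignment exists.

UNSATISFIABLE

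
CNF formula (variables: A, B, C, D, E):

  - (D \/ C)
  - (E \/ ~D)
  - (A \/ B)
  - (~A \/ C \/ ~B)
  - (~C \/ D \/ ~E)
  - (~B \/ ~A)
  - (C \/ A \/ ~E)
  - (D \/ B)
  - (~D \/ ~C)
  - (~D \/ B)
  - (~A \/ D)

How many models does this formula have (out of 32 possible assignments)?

1

The models are:
  A=F B=T C=T D=F E=F
That's 1 in total.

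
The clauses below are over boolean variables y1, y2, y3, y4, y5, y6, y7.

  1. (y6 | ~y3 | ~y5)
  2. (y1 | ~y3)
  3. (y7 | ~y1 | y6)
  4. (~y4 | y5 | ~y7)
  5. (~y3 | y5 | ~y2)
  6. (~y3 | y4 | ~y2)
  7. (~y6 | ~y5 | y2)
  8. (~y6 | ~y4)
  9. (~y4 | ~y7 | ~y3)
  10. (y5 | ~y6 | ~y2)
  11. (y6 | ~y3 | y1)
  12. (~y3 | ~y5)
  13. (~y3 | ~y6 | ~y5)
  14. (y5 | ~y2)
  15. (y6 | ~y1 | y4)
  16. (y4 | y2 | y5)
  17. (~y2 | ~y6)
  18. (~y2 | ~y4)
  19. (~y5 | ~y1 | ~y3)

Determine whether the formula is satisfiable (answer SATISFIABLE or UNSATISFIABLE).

Pure literal: y3 appears only negated; assign y3 = False.
Try y1 = False.
Try y2 = True.
  then y5 is forced to True.
  then y6 is forced to False.
  then y4 is forced to False.
y7 is now unconstrained; take y7 = True.
Every clause has at least one true literal under this assignment.
So y1=F, y2=T, y3=F, y4=F, y5=T, y6=F, y7=T is a satisfying assignment.

SATISFIABLE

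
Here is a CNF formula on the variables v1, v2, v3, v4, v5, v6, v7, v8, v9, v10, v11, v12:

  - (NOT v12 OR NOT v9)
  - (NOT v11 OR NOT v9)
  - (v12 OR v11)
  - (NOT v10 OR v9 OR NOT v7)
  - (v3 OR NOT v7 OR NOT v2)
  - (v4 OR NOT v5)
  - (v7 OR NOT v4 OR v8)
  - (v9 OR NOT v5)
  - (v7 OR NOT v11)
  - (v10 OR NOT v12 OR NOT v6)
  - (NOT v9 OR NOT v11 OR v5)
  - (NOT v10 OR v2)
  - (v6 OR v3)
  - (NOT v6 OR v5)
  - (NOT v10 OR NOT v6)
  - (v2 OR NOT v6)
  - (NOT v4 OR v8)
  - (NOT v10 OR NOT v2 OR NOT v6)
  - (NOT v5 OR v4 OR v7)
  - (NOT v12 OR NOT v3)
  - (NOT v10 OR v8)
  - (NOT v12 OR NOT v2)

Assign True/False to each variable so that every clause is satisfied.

v1 = 1  v2 = 1  v3 = 1  v4 = 1  v5 = 0  v6 = 0  v7 = 1  v8 = 1  v9 = 0  v10 = 0  v11 = 1  v12 = 0

Check each clause:
  1. (NOT v9 OR NOT v12) — NOT v12 is true.
  2. (NOT v9 OR NOT v11) — NOT v9 is true.
  3. (v12 OR v11) — v11 is true.
  4. (NOT v10 OR NOT v7 OR v9) — NOT v10 is true.
  5. (NOT v7 OR NOT v2 OR v3) — v3 is true.
  6. (NOT v5 OR v4) — NOT v5 is true.
  7. (v7 OR v8 OR NOT v4) — v8 is true.
  8. (NOT v5 OR v9) — NOT v5 is true.
  9. (NOT v11 OR v7) — v7 is true.
  10. (NOT v12 OR NOT v6 OR v10) — NOT v6 is true.
  11. (v5 OR NOT v9 OR NOT v11) — NOT v9 is true.
  12. (NOT v10 OR v2) — v2 is true.
  13. (v3 OR v6) — v3 is true.
  14. (v5 OR NOT v6) — NOT v6 is true.
  15. (NOT v10 OR NOT v6) — NOT v6 is true.
  16. (v2 OR NOT v6) — v2 is true.
  17. (NOT v4 OR v8) — v8 is true.
  18. (NOT v2 OR NOT v6 OR NOT v10) — NOT v6 is true.
  19. (v7 OR v4 OR NOT v5) — NOT v5 is true.
  20. (NOT v12 OR NOT v3) — NOT v12 is true.
  21. (NOT v10 OR v8) — v8 is true.
  22. (NOT v12 OR NOT v2) — NOT v12 is true.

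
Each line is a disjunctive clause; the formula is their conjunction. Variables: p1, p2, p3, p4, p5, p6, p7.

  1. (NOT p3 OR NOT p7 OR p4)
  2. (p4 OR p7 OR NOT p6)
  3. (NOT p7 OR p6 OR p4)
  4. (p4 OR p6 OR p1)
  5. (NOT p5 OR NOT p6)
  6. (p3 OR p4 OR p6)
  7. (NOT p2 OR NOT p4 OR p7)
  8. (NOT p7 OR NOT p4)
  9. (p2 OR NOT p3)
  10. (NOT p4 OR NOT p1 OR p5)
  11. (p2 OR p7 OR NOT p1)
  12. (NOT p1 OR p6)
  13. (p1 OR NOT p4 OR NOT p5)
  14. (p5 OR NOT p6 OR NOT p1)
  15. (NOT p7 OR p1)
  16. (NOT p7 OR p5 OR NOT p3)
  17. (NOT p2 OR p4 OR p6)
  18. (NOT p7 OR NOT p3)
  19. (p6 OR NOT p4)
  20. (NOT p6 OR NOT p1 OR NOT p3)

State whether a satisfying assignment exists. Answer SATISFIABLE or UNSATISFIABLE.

SATISFIABLE

Try p1 = False.
  then p7 is forced to False.
Branch on p2: take p2 = False.
  then p3 is forced to False.
The remaining clauses are satisfied by p4 = True, p5 = False, p6 = True.
So p1=False, p2=False, p3=False, p4=True, p5=False, p6=True, p7=False is a satisfying assignment.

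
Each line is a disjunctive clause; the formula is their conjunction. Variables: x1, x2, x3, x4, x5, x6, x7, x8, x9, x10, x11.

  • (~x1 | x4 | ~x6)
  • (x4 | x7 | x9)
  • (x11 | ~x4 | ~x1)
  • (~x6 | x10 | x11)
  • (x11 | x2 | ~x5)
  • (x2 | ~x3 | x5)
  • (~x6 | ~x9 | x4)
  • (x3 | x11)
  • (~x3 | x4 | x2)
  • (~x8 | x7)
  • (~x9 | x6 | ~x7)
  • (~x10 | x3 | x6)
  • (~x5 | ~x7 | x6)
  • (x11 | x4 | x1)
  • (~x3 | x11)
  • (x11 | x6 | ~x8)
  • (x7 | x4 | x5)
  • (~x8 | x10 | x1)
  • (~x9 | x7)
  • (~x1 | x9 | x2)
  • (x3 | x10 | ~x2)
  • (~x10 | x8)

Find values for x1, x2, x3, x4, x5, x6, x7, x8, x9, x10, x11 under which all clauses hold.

x1=False, x2=True, x3=False, x4=False, x5=True, x6=True, x7=True, x8=True, x9=False, x10=True, x11=True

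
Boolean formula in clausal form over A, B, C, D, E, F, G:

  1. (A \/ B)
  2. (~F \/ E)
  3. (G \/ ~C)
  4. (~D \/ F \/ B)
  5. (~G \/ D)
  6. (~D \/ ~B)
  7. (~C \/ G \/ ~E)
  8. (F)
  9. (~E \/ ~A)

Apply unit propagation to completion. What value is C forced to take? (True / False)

(F) stands alone — F = True.
From (~F \/ E) and F = True: E = True.
In (~E \/ ~A), ~E is now false; ~A must hold, so A = False.
(A \/ B): since A = False, the clause reduces to (B). B = True.
(~D \/ ~B): since B = True, the clause reduces to (~D). D = False.
(D \/ ~G): since D = False, the clause reduces to (~G). G = False.
(G \/ ~C) with G = False leaves only ~C, so C = False.

False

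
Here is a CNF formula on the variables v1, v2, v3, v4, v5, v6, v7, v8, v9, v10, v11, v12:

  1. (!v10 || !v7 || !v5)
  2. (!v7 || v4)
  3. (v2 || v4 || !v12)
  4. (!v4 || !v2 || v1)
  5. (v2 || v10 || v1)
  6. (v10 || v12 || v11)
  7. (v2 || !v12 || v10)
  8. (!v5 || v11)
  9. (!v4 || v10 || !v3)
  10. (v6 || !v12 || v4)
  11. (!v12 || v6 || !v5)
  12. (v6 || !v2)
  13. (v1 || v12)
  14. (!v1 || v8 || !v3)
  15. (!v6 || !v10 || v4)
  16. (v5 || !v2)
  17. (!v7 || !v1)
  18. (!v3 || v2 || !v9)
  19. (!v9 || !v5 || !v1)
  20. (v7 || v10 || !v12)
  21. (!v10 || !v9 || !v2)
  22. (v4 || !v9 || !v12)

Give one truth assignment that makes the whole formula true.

v1=T, v2=T, v3=F, v4=T, v5=T, v6=T, v7=F, v8=F, v9=F, v10=F, v11=T, v12=F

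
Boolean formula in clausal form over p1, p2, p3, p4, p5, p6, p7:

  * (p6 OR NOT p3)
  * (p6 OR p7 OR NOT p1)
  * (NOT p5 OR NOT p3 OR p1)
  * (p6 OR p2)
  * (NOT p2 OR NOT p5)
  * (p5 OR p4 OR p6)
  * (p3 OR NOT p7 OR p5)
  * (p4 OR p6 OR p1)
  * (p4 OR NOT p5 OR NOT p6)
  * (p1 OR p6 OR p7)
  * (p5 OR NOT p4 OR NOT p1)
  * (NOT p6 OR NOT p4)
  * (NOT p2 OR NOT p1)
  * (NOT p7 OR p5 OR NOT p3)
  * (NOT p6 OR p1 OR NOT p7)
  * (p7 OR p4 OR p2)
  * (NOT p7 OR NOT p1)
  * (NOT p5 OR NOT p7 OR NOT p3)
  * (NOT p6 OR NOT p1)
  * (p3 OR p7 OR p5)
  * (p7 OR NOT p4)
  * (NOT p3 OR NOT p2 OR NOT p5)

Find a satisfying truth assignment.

Try p1 = False.
Branch on p2: take p2 = True.
  then p5 is forced to False.
Branch on p3: take p3 = True.
  then p6 is forced to True.
  then p4 is forced to False.
  then p7 is forced to False.
Every clause has at least one true literal under this assignment.
Check each clause:
  1. (NOT p3 OR p6) — p6 is true.
  2. (p6 OR p7 OR NOT p1) — NOT p1 is true.
  3. (NOT p5 OR p1 OR NOT p3) — NOT p5 is true.
  4. (p2 OR p6) — p2 is true.
  5. (NOT p2 OR NOT p5) — NOT p5 is true.
  6. (p5 OR p6 OR p4) — p6 is true.
  7. (NOT p7 OR p5 OR p3) — NOT p7 is true.
  8. (p6 OR p4 OR p1) — p6 is true.
  9. (NOT p6 OR NOT p5 OR p4) — NOT p5 is true.
  10. (p1 OR p6 OR p7) — p6 is true.
  11. (NOT p4 OR p5 OR NOT p1) — NOT p4 is true.
  12. (NOT p6 OR NOT p4) — NOT p4 is true.
  13. (NOT p1 OR NOT p2) — NOT p1 is true.
  14. (NOT p7 OR p5 OR NOT p3) — NOT p7 is true.
  15. (p1 OR NOT p6 OR NOT p7) — NOT p7 is true.
  16. (p2 OR p7 OR p4) — p2 is true.
  17. (NOT p1 OR NOT p7) — NOT p7 is true.
  18. (NOT p7 OR NOT p5 OR NOT p3) — NOT p7 is true.
  19. (NOT p1 OR NOT p6) — NOT p1 is true.
  20. (p3 OR p7 OR p5) — p3 is true.
  21. (NOT p4 OR p7) — NOT p4 is true.
  22. (NOT p2 OR NOT p5 OR NOT p3) — NOT p5 is true.

p1 = F  p2 = T  p3 = T  p4 = F  p5 = F  p6 = T  p7 = F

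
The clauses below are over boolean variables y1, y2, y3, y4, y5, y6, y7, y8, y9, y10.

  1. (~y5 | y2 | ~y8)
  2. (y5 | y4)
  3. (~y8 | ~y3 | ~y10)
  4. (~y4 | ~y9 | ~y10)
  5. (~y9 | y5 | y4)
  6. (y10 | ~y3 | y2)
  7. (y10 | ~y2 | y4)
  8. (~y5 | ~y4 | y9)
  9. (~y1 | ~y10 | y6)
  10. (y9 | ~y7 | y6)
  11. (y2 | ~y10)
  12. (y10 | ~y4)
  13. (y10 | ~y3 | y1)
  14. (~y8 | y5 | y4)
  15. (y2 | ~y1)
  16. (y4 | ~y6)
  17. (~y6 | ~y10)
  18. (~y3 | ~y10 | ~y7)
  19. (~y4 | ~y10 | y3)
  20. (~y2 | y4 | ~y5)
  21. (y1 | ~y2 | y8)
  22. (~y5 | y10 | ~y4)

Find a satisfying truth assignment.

y1 = F, y2 = F, y3 = F, y4 = F, y5 = T, y6 = F, y7 = T, y8 = F, y9 = T, y10 = F

Check each clause:
  1. (y2 | ~y5 | ~y8) — ~y8 is true.
  2. (y5 | y4) — y5 is true.
  3. (~y10 | ~y8 | ~y3) — ~y8 is true.
  4. (~y4 | ~y9 | ~y10) — ~y4 is true.
  5. (y4 | ~y9 | y5) — y5 is true.
  6. (y2 | ~y3 | y10) — ~y3 is true.
  7. (y4 | ~y2 | y10) — ~y2 is true.
  8. (~y4 | y9 | ~y5) — y9 is true.
  9. (~y1 | ~y10 | y6) — ~y10 is true.
  10. (y6 | y9 | ~y7) — y9 is true.
  11. (~y10 | y2) — ~y10 is true.
  12. (~y4 | y10) — ~y4 is true.
  13. (y1 | y10 | ~y3) — ~y3 is true.
  14. (y4 | ~y8 | y5) — ~y8 is true.
  15. (~y1 | y2) — ~y1 is true.
  16. (y4 | ~y6) — ~y6 is true.
  17. (~y10 | ~y6) — ~y6 is true.
  18. (~y3 | ~y7 | ~y10) — ~y3 is true.
  19. (y3 | ~y10 | ~y4) — ~y4 is true.
  20. (~y5 | y4 | ~y2) — ~y2 is true.
  21. (y1 | ~y2 | y8) — ~y2 is true.
  22. (y10 | ~y5 | ~y4) — ~y4 is true.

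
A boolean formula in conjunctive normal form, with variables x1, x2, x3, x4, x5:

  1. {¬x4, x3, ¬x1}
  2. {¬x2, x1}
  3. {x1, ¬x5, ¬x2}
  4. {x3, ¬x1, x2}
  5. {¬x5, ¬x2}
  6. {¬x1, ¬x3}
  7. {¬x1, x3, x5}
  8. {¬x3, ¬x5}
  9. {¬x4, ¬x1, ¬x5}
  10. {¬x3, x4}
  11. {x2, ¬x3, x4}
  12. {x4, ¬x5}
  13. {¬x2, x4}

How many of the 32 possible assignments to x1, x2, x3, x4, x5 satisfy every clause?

Satisfying assignments:
  x1=0 x2=0 x3=0 x4=0 x5=0
  x1=0 x2=0 x3=0 x4=1 x5=0
  x1=0 x2=0 x3=0 x4=1 x5=1
  x1=0 x2=0 x3=1 x4=1 x5=0
That's 4 in total.

4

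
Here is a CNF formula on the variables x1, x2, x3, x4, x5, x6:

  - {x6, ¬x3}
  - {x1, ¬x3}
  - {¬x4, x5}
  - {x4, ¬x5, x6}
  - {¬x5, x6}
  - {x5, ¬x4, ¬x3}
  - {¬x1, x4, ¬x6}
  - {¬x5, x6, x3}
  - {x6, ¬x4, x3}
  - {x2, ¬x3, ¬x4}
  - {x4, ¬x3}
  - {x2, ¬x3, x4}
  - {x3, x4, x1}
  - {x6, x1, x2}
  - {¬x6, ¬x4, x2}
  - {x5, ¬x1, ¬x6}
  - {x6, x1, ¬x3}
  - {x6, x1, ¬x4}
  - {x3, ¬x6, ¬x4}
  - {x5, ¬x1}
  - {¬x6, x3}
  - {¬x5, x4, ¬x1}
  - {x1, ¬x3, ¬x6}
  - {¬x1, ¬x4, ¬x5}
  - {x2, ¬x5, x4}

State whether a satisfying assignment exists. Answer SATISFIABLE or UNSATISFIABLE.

x4 = True:
  propagation gives x5=True, x6=True, x2=True, x3=True; an empty clause results — contradiction.
x4 = False:
  propagation gives x3=False, x1=True, x6=False, x5=False; an empty clause results — contradiction.
Every branch closes, so no satisfying assignment exists.

UNSATISFIABLE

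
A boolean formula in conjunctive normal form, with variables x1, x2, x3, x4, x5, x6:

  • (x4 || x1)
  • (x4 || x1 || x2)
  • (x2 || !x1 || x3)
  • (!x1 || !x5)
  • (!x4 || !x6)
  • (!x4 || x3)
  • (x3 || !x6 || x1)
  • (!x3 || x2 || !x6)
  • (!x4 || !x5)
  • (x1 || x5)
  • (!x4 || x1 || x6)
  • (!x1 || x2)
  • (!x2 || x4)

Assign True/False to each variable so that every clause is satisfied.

x1=1, x2=1, x3=1, x4=1, x5=0, x6=0

Branch on x1: take x1 = True.
  then x5 is forced to False.
  then x2 is forced to True.
  then x4 is forced to True.
  then x6 is forced to False.
  then x3 is forced to True.
Every clause has at least one true literal under this assignment.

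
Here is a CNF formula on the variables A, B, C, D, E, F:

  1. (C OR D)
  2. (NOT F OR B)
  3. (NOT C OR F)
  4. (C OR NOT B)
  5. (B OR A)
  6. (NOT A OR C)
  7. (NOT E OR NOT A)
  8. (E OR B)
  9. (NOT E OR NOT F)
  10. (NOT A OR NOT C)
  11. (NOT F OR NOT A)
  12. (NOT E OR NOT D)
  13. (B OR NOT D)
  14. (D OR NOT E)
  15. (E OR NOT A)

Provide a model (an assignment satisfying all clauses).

A=False, B=True, C=True, D=False, E=False, F=True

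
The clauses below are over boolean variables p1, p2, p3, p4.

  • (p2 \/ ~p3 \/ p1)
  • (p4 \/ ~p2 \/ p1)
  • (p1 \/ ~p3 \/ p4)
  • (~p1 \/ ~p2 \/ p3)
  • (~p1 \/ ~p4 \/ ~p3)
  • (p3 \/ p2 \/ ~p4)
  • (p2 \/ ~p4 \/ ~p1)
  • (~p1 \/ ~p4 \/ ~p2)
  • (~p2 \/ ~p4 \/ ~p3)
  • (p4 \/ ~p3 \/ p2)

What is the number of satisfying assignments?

The models are:
  p1=F p2=F p3=F p4=F
  p1=F p2=T p3=F p4=T
  p1=T p2=F p3=F p4=F
  p1=T p2=T p3=T p4=F
Count: 4.

4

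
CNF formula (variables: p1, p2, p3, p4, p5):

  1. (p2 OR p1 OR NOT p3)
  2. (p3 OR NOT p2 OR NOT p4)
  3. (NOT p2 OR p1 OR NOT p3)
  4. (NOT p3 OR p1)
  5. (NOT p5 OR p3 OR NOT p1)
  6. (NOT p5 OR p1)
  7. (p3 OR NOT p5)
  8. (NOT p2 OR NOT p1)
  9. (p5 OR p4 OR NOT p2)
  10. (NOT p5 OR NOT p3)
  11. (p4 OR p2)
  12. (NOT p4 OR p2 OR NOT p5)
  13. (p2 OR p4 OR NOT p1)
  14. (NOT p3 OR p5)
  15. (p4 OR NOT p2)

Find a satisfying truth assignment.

p1=T  p2=F  p3=F  p4=T  p5=F

Branch on p1: take p1 = True.
  then p2 is forced to False.
  then p4 is forced to True.
  then p5 is forced to False.
  then p3 is forced to False.
Every clause has at least one true literal under this assignment.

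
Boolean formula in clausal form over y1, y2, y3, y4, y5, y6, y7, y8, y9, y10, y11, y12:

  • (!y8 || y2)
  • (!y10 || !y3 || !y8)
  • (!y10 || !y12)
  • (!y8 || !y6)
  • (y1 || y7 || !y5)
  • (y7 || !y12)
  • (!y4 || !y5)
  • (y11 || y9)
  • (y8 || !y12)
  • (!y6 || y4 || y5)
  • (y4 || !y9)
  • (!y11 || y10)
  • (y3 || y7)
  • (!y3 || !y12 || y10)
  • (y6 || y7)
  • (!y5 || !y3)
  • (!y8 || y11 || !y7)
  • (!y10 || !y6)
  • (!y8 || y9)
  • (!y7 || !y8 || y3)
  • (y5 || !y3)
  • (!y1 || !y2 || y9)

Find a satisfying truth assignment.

Pure literal: y12 appears only negated; assign y12 = False.
Branch on y1: take y1 = False.
For the remaining variables, y2 = False, y3 = False, y4 = True, y5 = False, y6 = True, y7 = True, y8 = False, y9 = True, y10 = False, y11 = False works.
Every clause has at least one true literal under this assignment.

y1=False, y2=False, y3=False, y4=True, y5=False, y6=True, y7=True, y8=False, y9=True, y10=False, y11=False, y12=False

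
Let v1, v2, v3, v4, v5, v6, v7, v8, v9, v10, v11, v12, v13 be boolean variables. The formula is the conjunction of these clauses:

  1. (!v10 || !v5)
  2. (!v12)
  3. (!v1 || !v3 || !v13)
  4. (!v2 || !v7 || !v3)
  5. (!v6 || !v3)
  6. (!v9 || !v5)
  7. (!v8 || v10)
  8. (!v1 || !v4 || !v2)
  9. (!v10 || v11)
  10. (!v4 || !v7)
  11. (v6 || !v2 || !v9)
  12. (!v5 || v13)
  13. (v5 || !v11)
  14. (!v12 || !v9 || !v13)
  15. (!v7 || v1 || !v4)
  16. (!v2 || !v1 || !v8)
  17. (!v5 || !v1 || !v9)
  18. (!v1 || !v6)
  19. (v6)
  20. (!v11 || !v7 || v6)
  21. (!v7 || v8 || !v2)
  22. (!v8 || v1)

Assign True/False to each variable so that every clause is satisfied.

Unit propagation: (!v12) forces v12 = False.
(v6) is a unit clause, so v6 = True.
The clause (!v3) is unit: v3 must be False.
The clause (!v1) is unit: v1 must be False.
Unit propagation: (!v8) forces v8 = False.
Pure literal: v2 appears only negated; assign v2 = False.
Pure literal: v4 appears only negated; assign v4 = False.
Branch on v5: take v5 = False.
  then v11 is forced to False.
  then v10 is forced to False.
v7, v9, v13 are now unconstrained; take v7 = False, v9 = True, v13 = False.

v1=F, v2=F, v3=F, v4=F, v5=F, v6=T, v7=F, v8=F, v9=T, v10=F, v11=F, v12=F, v13=F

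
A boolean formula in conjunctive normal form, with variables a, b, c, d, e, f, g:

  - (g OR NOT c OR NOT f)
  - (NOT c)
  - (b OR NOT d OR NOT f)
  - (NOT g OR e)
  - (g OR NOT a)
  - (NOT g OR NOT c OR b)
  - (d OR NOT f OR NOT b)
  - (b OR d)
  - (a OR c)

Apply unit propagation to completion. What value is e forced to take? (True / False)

True

(NOT c) is a unit clause: c = False.
From (c OR a) and c = False: a = True.
(NOT a OR g) with a = True leaves only g, so g = True.
(NOT g OR e) with g = True leaves only e, so e = True.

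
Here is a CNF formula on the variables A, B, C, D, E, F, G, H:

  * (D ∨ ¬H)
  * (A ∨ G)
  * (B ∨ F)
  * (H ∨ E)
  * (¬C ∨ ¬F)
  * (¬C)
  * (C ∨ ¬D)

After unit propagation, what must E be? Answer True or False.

True

(¬C) stands alone — C = False.
(C ∨ ¬D) with C = False leaves only ¬D, so D = False.
From (D ∨ ¬H) and D = False: H = False.
(H ∨ E) with H = False leaves only E, so E = True.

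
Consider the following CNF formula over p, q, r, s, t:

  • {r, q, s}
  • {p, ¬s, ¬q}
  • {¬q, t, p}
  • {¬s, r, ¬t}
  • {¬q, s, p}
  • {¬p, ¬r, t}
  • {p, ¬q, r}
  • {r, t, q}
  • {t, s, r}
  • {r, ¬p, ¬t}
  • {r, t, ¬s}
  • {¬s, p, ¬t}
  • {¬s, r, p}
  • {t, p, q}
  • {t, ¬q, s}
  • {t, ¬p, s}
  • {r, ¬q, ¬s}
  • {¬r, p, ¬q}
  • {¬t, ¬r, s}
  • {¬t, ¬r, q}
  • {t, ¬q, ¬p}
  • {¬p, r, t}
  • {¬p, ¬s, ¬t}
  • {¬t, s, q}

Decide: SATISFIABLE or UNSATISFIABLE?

UNSATISFIABLE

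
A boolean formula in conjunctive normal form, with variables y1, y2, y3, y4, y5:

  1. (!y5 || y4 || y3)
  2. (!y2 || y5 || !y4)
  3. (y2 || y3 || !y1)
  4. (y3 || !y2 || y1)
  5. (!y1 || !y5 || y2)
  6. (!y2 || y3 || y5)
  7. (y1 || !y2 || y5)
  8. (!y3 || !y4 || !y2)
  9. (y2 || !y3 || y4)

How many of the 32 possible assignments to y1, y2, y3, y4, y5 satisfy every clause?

10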